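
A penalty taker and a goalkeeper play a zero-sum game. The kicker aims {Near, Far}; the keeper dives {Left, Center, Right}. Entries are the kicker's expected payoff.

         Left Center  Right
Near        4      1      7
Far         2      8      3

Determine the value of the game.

10/3

Row minima: Near → 1, Far → 2; maximin = 2.
Column maxima: Left → 4, Center → 8, Right → 7; minimax = 4.
2 ≠ 4, so there is no saddle point; optimal play is mixed.
Right is strictly dominated by Left (it gives the kicker strictly more in every row), so the keeper never plays it.
On the remaining 2×2 (Near, Far vs Left, Center):
Let the kicker play Near with probability p. Expected payoff against Left: 4p + 2(1−p) = 2p + 2; against Center: 1p + 8(1−p) = −7p + 8.
Setting these equal: 2p + 2 = −7p + 8 ⇒ 9p = 6 ⇒ p = 2/3, and the value is (2)·(2/3) + 2 = 10/3.
For the keeper: with q = P(Left), equating Near's and Far's payoffs gives 3q + 1 = −6q + 8 ⇒ q = 7/9.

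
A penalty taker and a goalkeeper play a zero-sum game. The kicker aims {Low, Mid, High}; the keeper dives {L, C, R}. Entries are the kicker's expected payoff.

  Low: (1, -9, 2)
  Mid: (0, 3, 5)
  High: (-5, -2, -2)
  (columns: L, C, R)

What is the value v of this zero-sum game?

Row minima: Low → -9, Mid → 0, High → -5; maximin = 0.
Column maxima: L → 1, C → 3, R → 5; minimax = 1.
0 ≠ 1, so there is no saddle point; optimal play is mixed.
High is strictly dominated by Mid, so the kicker never plays it.
R is strictly dominated by L (it gives the kicker strictly more in every row), so the keeper never plays it.
On the remaining 2×2 (Low, Mid vs L, C):
Let the kicker play Low with probability p. Expected payoff against L: 1p + 0(1−p) = p; against C: (-9)p + 3(1−p) = −12p + 3.
Setting these equal: p = −12p + 3 ⇒ 13p = 3 ⇒ p = 3/13, and the value is (1)·(3/13) = 3/13.
For the keeper: with q = P(L), equating Low's and Mid's payoffs gives 10q − 9 = −3q + 3 ⇒ q = 12/13.

3/13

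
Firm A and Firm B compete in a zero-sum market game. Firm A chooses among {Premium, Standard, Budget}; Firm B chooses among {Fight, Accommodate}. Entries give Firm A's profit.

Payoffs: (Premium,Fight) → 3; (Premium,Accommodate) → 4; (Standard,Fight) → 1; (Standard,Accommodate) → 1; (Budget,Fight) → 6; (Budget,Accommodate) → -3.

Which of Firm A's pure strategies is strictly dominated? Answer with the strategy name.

Premium gives a strictly higher payoff than Standard against every column: 3 > 1, 4 > 1.
So Standard is strictly dominated and Firm A never plays it.

Standard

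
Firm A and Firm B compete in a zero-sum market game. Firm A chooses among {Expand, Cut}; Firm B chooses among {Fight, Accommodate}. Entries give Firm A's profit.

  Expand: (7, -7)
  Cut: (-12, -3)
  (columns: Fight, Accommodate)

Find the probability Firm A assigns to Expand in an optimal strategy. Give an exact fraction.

9/23

Row minima: Expand → -7, Cut → -12; maximin = -7.
Column maxima: Fight → 7, Accommodate → -3; minimax = -3.
-7 ≠ -3, so there is no saddle point; optimal play is mixed.
Let Firm A play Expand with probability p. Expected payoff against Fight: 7p + (-12)(1−p) = 19p − 12; against Accommodate: (-7)p + (-3)(1−p) = −4p − 3.
Setting these equal: 19p − 12 = −4p − 3 ⇒ 23p = 9 ⇒ p = 9/23, and the value is (19)·(9/23) − 12 = -105/23.
For Firm B: with q = P(Fight), equating Expand's and Cut's payoffs gives 14q − 7 = −9q − 3 ⇒ q = 4/23.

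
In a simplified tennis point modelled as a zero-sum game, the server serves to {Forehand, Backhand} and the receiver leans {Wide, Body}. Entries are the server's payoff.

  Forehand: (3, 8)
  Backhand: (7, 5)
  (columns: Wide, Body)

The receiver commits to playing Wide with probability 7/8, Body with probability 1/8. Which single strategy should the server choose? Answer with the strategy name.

Expected payoff of Forehand: (7/8)·3 + (1/8)·8 = 29/8.
Expected payoff of Backhand: (7/8)·7 + (1/8)·5 = 27/4.
The largest is 27/4, so the server's best response is Backhand.

Backhand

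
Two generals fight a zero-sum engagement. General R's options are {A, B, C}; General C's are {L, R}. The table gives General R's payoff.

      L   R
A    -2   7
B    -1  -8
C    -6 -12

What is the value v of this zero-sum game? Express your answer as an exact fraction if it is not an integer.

Row minima: A → -2, B → -8, C → -12; maximin = -2.
Column maxima: L → -1, R → 7; minimax = -1.
-2 ≠ -1, so there is no saddle point; optimal play is mixed.
C is strictly dominated by A, so General R never plays it.
On the remaining 2×2 (A, B vs L, R):
Let General R play A with probability p. Expected payoff against L: (-2)p + (-1)(1−p) = −p − 1; against R: 7p + (-8)(1−p) = 15p − 8.
Setting these equal: −p − 1 = 15p − 8 ⇒ −16p = -7 ⇒ p = 7/16, and the value is (-1)·(7/16) − 1 = -23/16.
For General C: with q = P(L), equating A's and B's payoffs gives −9q + 7 = 7q − 8 ⇒ q = 15/16.

-23/16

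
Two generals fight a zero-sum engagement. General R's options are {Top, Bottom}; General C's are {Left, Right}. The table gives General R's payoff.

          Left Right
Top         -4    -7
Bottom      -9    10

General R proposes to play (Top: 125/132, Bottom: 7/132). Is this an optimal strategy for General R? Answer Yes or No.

No

Against Left this mix gives (125/132)·(-4) + (7/132)·(-9) = -563/132.
Against Right this mix gives (125/132)·(-7) + (7/132)·10 = -805/132.
General C will play Right, holding General R to -805/132. Shifting weight toward the row that does better against Right would raise this floor (the equalizing mix achieves -103/22 against both Right and Left), so the proposed strategy is not optimal.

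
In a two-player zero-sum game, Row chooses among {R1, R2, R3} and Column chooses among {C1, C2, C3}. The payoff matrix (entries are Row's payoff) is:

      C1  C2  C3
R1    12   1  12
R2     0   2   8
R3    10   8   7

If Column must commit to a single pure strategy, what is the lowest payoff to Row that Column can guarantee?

8

Column maxima: C1 → 12, C2 → 8, C3 → 12.
The smallest of these is 8.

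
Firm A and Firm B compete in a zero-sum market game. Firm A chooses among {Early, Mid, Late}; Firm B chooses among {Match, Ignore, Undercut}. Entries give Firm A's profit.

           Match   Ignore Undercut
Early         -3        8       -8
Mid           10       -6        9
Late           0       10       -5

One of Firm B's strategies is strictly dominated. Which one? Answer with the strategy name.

Match

Undercut holds Firm A's payoff strictly below Match in every row: -8 < -3, 9 < 10, -5 < 0.
So Match is strictly dominated for Firm B.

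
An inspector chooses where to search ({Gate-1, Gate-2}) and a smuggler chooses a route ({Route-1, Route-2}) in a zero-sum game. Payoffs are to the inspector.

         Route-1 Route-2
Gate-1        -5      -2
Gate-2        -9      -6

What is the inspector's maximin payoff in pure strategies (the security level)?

Row minima: Gate-1 → -5, Gate-2 → -9.
The best of these is -5.

-5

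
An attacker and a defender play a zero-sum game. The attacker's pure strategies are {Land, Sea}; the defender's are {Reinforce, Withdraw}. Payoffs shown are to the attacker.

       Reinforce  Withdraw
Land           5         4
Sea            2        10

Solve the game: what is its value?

Row minima: Land → 4, Sea → 2; maximin = 4.
Column maxima: Reinforce → 5, Withdraw → 10; minimax = 5.
4 ≠ 5, so there is no saddle point; optimal play is mixed.
Let the attacker play Land with probability p. Expected payoff against Reinforce: 5p + 2(1−p) = 3p + 2; against Withdraw: 4p + 10(1−p) = −6p + 10.
Setting these equal: 3p + 2 = −6p + 10 ⇒ 9p = 8 ⇒ p = 8/9, and the value is (3)·(8/9) + 2 = 14/3.
For the defender: with q = P(Reinforce), equating Land's and Sea's payoffs gives q + 4 = −8q + 10 ⇒ q = 2/3.

14/3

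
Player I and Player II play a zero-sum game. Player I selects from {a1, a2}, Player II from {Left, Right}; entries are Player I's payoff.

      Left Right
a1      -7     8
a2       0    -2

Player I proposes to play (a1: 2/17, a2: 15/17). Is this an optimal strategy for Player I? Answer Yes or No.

Against Left this mix gives (2/17)·(-7) + (15/17)·0 = -14/17.
Against Right this mix gives (2/17)·8 + (15/17)·(-2) = -14/17.
All of Player II's active replies (Left, Right) yield -14/17, and no column does worse for Player I. The mix makes Player II indifferent and guarantees -14/17, so it is optimal.

Yes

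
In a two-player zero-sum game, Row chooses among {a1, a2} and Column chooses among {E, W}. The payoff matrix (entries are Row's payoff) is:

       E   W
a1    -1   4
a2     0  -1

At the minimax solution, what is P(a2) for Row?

5/6

Row minima: a1 → -1, a2 → -1; maximin = -1.
Column maxima: E → 0, W → 4; minimax = 0.
-1 ≠ 0, so there is no saddle point; optimal play is mixed.
Let Row play a1 with probability p. Expected payoff against E: (-1)p + 0(1−p) = −p; against W: 4p + (-1)(1−p) = 5p − 1.
Setting these equal: −p = 5p − 1 ⇒ −6p = -1 ⇒ p = 1/6, and the value is (-1)·(1/6) = -1/6.
For Column: with q = P(E), equating a1's and a2's payoffs gives −5q + 4 = q − 1 ⇒ q = 5/6.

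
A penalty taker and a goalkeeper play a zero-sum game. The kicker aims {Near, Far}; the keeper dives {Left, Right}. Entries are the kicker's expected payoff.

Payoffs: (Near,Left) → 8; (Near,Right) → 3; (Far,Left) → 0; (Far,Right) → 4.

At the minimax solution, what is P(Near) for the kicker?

4/9

Row minima: Near → 3, Far → 0; maximin = 3.
Column maxima: Left → 8, Right → 4; minimax = 4.
3 ≠ 4, so there is no saddle point; optimal play is mixed.
Let the kicker play Near with probability p. Expected payoff against Left: 8p + 0(1−p) = 8p; against Right: 3p + 4(1−p) = −p + 4.
Setting these equal: 8p = −p + 4 ⇒ 9p = 4 ⇒ p = 4/9, and the value is (8)·(4/9) = 32/9.
For the keeper: with q = P(Left), equating Near's and Far's payoffs gives 5q + 3 = −4q + 4 ⇒ q = 1/9.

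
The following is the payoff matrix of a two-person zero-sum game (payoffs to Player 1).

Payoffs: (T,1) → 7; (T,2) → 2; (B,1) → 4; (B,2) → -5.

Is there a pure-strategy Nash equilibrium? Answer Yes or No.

Row minima: T → 2, B → -5; maximin = 2.
Column maxima: 1 → 7, 2 → 2; minimax = 2.
maximin = minimax = 2, so a saddle point exists.

Yes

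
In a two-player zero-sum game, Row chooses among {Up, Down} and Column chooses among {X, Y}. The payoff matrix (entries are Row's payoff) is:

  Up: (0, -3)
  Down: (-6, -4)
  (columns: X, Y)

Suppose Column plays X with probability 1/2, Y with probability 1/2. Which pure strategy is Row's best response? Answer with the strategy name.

Expected payoff of Up: (1/2)·0 + (1/2)·(-3) = -3/2.
Expected payoff of Down: (1/2)·(-6) + (1/2)·(-4) = -5.
The largest is -3/2, so Row's best response is Up.

Up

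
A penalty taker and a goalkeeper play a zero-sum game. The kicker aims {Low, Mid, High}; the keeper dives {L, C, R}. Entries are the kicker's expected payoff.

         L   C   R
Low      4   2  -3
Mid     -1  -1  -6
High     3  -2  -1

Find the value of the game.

-4/3

Row minima: Low → -3, Mid → -6, High → -2; maximin = -2.
Column maxima: L → 4, C → 2, R → -1; minimax = -1.
-2 ≠ -1, so there is no saddle point; optimal play is mixed.
Mid is strictly dominated by Low, so the kicker never plays it.
With Mid eliminated, L is strictly dominated by C (it gives the kicker strictly more in every remaining row), so the keeper never plays it.
On the remaining 2×2 (Low, High vs C, R):
Let the kicker play Low with probability p. Expected payoff against C: 2p + (-2)(1−p) = 4p − 2; against R: (-3)p + (-1)(1−p) = −2p − 1.
Setting these equal: 4p − 2 = −2p − 1 ⇒ 6p = 1 ⇒ p = 1/6, and the value is (4)·(1/6) − 2 = -4/3.
For the keeper: with q = P(C), equating Low's and High's payoffs gives 5q − 3 = −q − 1 ⇒ q = 1/3.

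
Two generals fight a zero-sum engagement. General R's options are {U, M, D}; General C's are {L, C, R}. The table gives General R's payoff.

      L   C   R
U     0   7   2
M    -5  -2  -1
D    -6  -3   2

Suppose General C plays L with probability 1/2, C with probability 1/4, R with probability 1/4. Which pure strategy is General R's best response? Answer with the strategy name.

Expected payoff of U: (1/2)·0 + (1/4)·7 + (1/4)·2 = 9/4.
Expected payoff of M: (1/2)·(-5) + (1/4)·(-2) + (1/4)·(-1) = -13/4.
Expected payoff of D: (1/2)·(-6) + (1/4)·(-3) + (1/4)·2 = -13/4.
The largest is 9/4, so General R's best response is U.

U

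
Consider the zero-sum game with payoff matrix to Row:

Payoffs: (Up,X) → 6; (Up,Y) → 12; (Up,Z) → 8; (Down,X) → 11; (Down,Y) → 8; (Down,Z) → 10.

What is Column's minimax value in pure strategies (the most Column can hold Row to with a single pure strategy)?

10

Column maxima: X → 11, Y → 12, Z → 10.
The smallest of these is 10.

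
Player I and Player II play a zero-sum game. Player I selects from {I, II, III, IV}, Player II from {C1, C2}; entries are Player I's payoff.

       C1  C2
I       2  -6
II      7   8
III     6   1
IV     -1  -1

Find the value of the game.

Row minima: I → -6, II → 7, III → 1, IV → -1; maximin = 7.
Column maxima: C1 → 7, C2 → 8; minimax = 7.
Since maximin = minimax = 7, there is a saddle point and the value is 7.

7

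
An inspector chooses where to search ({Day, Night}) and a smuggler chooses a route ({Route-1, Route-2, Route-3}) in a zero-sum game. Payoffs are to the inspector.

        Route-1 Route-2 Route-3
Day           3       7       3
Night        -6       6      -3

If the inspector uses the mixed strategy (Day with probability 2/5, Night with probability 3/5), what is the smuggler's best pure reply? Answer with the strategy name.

Route-1

If the smuggler plays Route-1, the inspector's expected payoff is (2/5)·3 + (3/5)·(-6) = -12/5.
If the smuggler plays Route-2, the inspector's expected payoff is (2/5)·7 + (3/5)·6 = 32/5.
If the smuggler plays Route-3, the inspector's expected payoff is (2/5)·3 + (3/5)·(-3) = -3/5.
The smuggler minimizes the inspector's payoff; the smallest is -12/5, so the best response is Route-1.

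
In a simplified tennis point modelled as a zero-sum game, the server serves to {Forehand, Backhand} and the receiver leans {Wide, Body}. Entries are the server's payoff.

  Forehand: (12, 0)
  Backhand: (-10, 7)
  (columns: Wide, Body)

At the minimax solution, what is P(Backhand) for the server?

12/29

Row minima: Forehand → 0, Backhand → -10; maximin = 0.
Column maxima: Wide → 12, Body → 7; minimax = 7.
0 ≠ 7, so there is no saddle point; optimal play is mixed.
Let the server play Forehand with probability p. Expected payoff against Wide: 12p + (-10)(1−p) = 22p − 10; against Body: 0p + 7(1−p) = −7p + 7.
Setting these equal: 22p − 10 = −7p + 7 ⇒ 29p = 17 ⇒ p = 17/29, and the value is (22)·(17/29) − 10 = 84/29.
For the receiver: with q = P(Wide), equating Forehand's and Backhand's payoffs gives 12q = −17q + 7 ⇒ q = 7/29.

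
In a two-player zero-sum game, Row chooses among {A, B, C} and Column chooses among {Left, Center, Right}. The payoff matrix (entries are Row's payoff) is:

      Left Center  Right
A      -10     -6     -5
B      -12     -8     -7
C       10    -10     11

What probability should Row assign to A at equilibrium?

5/6

Row minima: A → -10, B → -12, C → -10; maximin = -10.
Column maxima: Left → 10, Center → -6, Right → 11; minimax = -6.
-10 ≠ -6, so there is no saddle point; optimal play is mixed.
B is strictly dominated by A, so Row never plays it.
Right is strictly dominated by Left (it gives Row strictly more in every row), so Column never plays it.
On the remaining 2×2 (A, C vs Left, Center):
Let Row play A with probability p. Expected payoff against Left: (-10)p + 10(1−p) = −20p + 10; against Center: (-6)p + (-10)(1−p) = 4p − 10.
Setting these equal: −20p + 10 = 4p − 10 ⇒ −24p = -20 ⇒ p = 5/6, and the value is (-20)·(5/6) + 10 = -20/3.
For Column: with q = P(Left), equating A's and C's payoffs gives −4q − 6 = 20q − 10 ⇒ q = 1/6.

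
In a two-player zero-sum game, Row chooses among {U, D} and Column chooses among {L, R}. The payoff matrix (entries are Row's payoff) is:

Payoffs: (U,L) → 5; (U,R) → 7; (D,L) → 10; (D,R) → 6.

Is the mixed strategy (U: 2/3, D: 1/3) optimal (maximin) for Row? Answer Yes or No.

Yes

Against L this mix gives (2/3)·5 + (1/3)·10 = 20/3.
Against R this mix gives (2/3)·7 + (1/3)·6 = 20/3.
All of Column's active replies (L, R) yield 20/3, and no column does worse for Row. The mix makes Column indifferent and guarantees 20/3, so it is optimal.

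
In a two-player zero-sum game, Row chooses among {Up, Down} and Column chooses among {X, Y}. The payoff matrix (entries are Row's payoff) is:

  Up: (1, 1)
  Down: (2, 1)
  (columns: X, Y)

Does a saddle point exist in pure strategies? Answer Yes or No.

Yes

Row minima: Up → 1, Down → 1; maximin = 1.
Column maxima: X → 2, Y → 1; minimax = 1.
maximin = minimax = 1, so a saddle point exists.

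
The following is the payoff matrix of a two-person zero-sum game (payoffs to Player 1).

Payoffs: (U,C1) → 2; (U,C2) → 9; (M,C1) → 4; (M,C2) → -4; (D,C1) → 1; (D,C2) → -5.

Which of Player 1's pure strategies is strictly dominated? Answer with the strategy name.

U gives a strictly higher payoff than D against every column: 2 > 1, 9 > -5.
So D is strictly dominated and Player 1 never plays it.

D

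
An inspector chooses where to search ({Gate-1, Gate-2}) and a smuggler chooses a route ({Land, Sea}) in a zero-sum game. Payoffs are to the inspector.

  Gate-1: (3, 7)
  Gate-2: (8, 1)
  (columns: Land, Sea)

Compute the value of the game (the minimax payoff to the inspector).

Row minima: Gate-1 → 3, Gate-2 → 1; maximin = 3.
Column maxima: Land → 8, Sea → 7; minimax = 7.
3 ≠ 7, so there is no saddle point; optimal play is mixed.
Let the inspector play Gate-1 with probability p. Expected payoff against Land: 3p + 8(1−p) = −5p + 8; against Sea: 7p + 1(1−p) = 6p + 1.
Setting these equal: −5p + 8 = 6p + 1 ⇒ −11p = -7 ⇒ p = 7/11, and the value is (-5)·(7/11) + 8 = 53/11.
For the smuggler: with q = P(Land), equating Gate-1's and Gate-2's payoffs gives −4q + 7 = 7q + 1 ⇒ q = 6/11.

53/11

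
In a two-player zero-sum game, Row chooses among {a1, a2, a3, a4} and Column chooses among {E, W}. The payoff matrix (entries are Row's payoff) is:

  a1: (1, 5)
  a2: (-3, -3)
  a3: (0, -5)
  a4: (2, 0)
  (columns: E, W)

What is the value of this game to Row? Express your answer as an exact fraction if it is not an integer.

Row minima: a1 → 1, a2 → -3, a3 → -5, a4 → 0; maximin = 1.
Column maxima: E → 2, W → 5; minimax = 2.
1 ≠ 2, so there is no saddle point; optimal play is mixed.
a2 is strictly dominated by a1, so Row never plays it.
a3 is strictly dominated by a1, so Row never plays it.
On the remaining 2×2 (a1, a4 vs E, W):
Let Row play a1 with probability p. Expected payoff against E: 1p + 2(1−p) = −p + 2; against W: 5p + 0(1−p) = 5p.
Setting these equal: −p + 2 = 5p ⇒ −6p = -2 ⇒ p = 1/3, and the value is (-1)·(1/3) + 2 = 5/3.
For Column: with q = P(E), equating a1's and a4's payoffs gives −4q + 5 = 2q ⇒ q = 5/6.

5/3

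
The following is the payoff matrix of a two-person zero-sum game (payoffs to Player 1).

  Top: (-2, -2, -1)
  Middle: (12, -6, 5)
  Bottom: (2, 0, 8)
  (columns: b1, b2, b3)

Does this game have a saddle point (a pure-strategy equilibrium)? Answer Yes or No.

Row minima: Top → -2, Middle → -6, Bottom → 0; maximin = 0.
Column maxima: b1 → 12, b2 → 0, b3 → 8; minimax = 0.
maximin = minimax = 0, so a saddle point exists.

Yes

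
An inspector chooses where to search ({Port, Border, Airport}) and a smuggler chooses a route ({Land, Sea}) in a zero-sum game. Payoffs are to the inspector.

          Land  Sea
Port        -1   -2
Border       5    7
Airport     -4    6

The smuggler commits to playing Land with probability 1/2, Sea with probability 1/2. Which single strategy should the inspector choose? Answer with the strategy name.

Border

Expected payoff of Port: (1/2)·(-1) + (1/2)·(-2) = -3/2.
Expected payoff of Border: (1/2)·5 + (1/2)·7 = 6.
Expected payoff of Airport: (1/2)·(-4) + (1/2)·6 = 1.
The largest is 6, so the inspector's best response is Border.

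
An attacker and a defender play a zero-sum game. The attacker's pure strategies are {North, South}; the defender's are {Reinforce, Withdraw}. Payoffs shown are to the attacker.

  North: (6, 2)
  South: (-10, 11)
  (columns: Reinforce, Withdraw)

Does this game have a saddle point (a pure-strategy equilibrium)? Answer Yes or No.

Row minima: North → 2, South → -10; maximin = 2.
Column maxima: Reinforce → 6, Withdraw → 11; minimax = 6.
2 ≠ 6, so no pure-strategy equilibrium exists.

No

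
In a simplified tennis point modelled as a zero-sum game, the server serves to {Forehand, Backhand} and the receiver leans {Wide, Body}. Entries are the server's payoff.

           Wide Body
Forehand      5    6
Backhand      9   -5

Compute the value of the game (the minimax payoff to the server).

Row minima: Forehand → 5, Backhand → -5; maximin = 5.
Column maxima: Wide → 9, Body → 6; minimax = 6.
5 ≠ 6, so there is no saddle point; optimal play is mixed.
Let the server play Forehand with probability p. Expected payoff against Wide: 5p + 9(1−p) = −4p + 9; against Body: 6p + (-5)(1−p) = 11p − 5.
Setting these equal: −4p + 9 = 11p − 5 ⇒ −15p = -14 ⇒ p = 14/15, and the value is (-4)·(14/15) + 9 = 79/15.
For the receiver: with q = P(Wide), equating Forehand's and Backhand's payoffs gives −q + 6 = 14q − 5 ⇒ q = 11/15.

79/15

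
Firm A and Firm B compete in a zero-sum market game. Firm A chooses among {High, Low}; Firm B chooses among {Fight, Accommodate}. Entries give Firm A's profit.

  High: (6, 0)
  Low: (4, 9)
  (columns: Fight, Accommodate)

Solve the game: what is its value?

54/11

Row minima: High → 0, Low → 4; maximin = 4.
Column maxima: Fight → 6, Accommodate → 9; minimax = 6.
4 ≠ 6, so there is no saddle point; optimal play is mixed.
Let Firm A play High with probability p. Expected payoff against Fight: 6p + 4(1−p) = 2p + 4; against Accommodate: 0p + 9(1−p) = −9p + 9.
Setting these equal: 2p + 4 = −9p + 9 ⇒ 11p = 5 ⇒ p = 5/11, and the value is (2)·(5/11) + 4 = 54/11.
For Firm B: with q = P(Fight), equating High's and Low's payoffs gives 6q = −5q + 9 ⇒ q = 9/11.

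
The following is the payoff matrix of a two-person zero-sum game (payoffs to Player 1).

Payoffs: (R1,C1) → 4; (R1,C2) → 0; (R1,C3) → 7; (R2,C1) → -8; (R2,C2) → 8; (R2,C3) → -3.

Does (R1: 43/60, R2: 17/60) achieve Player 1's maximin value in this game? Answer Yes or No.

Against C1 this mix gives (43/60)·4 + (17/60)·(-8) = 3/5.
Against C2 this mix gives (43/60)·0 + (17/60)·8 = 34/15.
Against C3 this mix gives (43/60)·7 + (17/60)·(-3) = 25/6.
Player 2 will play C1, holding Player 1 to 3/5. Shifting weight toward the row that does better against C1 would raise this floor (the equalizing mix achieves 8/5 against both C1 and C2), so the proposed strategy is not optimal.

No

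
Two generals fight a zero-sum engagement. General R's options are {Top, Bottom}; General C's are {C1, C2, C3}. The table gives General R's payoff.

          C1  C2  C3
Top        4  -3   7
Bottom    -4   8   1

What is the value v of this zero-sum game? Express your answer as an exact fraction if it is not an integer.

Row minima: Top → -3, Bottom → -4; maximin = -3.
Column maxima: C1 → 4, C2 → 8, C3 → 7; minimax = 4.
-3 ≠ 4, so there is no saddle point; optimal play is mixed.
C3 is strictly dominated by C1 (it gives General R strictly more in every row), so General C never plays it.
On the remaining 2×2 (Top, Bottom vs C1, C2):
Let General R play Top with probability p. Expected payoff against C1: 4p + (-4)(1−p) = 8p − 4; against C2: (-3)p + 8(1−p) = −11p + 8.
Setting these equal: 8p − 4 = −11p + 8 ⇒ 19p = 12 ⇒ p = 12/19, and the value is (8)·(12/19) − 4 = 20/19.
For General C: with q = P(C1), equating Top's and Bottom's payoffs gives 7q − 3 = −12q + 8 ⇒ q = 11/19.

20/19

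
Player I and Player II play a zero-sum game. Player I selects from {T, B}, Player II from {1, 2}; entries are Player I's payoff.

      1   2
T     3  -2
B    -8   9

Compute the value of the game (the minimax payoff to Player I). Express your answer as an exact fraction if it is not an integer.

1/2

Row minima: T → -2, B → -8; maximin = -2.
Column maxima: 1 → 3, 2 → 9; minimax = 3.
-2 ≠ 3, so there is no saddle point; optimal play is mixed.
Let Player I play T with probability p. Expected payoff against 1: 3p + (-8)(1−p) = 11p − 8; against 2: (-2)p + 9(1−p) = −11p + 9.
Setting these equal: 11p − 8 = −11p + 9 ⇒ 22p = 17 ⇒ p = 17/22, and the value is (11)·(17/22) − 8 = 1/2.
For Player II: with q = P(1), equating T's and B's payoffs gives 5q − 2 = −17q + 9 ⇒ q = 1/2.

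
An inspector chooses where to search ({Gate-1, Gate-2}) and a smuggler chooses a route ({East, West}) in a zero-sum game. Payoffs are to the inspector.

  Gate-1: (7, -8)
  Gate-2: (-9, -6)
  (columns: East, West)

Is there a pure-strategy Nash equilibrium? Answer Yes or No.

Row minima: Gate-1 → -8, Gate-2 → -9; maximin = -8.
Column maxima: East → 7, West → -6; minimax = -6.
-8 ≠ -6, so no pure-strategy equilibrium exists.

No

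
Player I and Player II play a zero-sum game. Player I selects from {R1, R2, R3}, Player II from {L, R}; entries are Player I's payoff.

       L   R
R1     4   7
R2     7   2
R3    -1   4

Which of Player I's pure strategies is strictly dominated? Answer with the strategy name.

R1 gives a strictly higher payoff than R3 against every column: 4 > -1, 7 > 4.
So R3 is strictly dominated and Player I never plays it.

R3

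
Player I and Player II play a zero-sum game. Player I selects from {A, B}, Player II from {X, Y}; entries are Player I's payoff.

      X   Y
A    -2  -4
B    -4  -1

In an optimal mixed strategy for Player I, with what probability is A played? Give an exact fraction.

3/5

Row minima: A → -4, B → -4; maximin = -4.
Column maxima: X → -2, Y → -1; minimax = -2.
-4 ≠ -2, so there is no saddle point; optimal play is mixed.
Let Player I play A with probability p. Expected payoff against X: (-2)p + (-4)(1−p) = 2p − 4; against Y: (-4)p + (-1)(1−p) = −3p − 1.
Setting these equal: 2p − 4 = −3p − 1 ⇒ 5p = 3 ⇒ p = 3/5, and the value is (2)·(3/5) − 4 = -14/5.
For Player II: with q = P(X), equating A's and B's payoffs gives 2q − 4 = −3q − 1 ⇒ q = 3/5.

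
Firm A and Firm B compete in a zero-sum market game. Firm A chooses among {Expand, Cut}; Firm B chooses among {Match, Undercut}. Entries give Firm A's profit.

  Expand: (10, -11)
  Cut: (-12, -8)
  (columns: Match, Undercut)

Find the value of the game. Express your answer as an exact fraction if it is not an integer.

Row minima: Expand → -11, Cut → -12; maximin = -11.
Column maxima: Match → 10, Undercut → -8; minimax = -8.
-11 ≠ -8, so there is no saddle point; optimal play is mixed.
Let Firm A play Expand with probability p. Expected payoff against Match: 10p + (-12)(1−p) = 22p − 12; against Undercut: (-11)p + (-8)(1−p) = −3p − 8.
Setting these equal: 22p − 12 = −3p − 8 ⇒ 25p = 4 ⇒ p = 4/25, and the value is (22)·(4/25) − 12 = -212/25.
For Firm B: with q = P(Match), equating Expand's and Cut's payoffs gives 21q − 11 = −4q − 8 ⇒ q = 3/25.

-212/25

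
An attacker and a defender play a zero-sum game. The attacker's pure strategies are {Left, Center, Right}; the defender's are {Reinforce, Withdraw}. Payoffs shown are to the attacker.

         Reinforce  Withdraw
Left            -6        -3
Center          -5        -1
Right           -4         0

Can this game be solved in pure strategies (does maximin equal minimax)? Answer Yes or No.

Row minima: Left → -6, Center → -5, Right → -4; maximin = -4.
Column maxima: Reinforce → -4, Withdraw → 0; minimax = -4.
maximin = minimax = -4, so a saddle point exists.

Yes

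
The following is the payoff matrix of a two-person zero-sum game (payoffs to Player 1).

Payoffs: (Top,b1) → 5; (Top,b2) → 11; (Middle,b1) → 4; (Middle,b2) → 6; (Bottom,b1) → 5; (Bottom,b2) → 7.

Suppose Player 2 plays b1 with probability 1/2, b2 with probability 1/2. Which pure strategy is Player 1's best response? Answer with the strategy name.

Top

Expected payoff of Top: (1/2)·5 + (1/2)·11 = 8.
Expected payoff of Middle: (1/2)·4 + (1/2)·6 = 5.
Expected payoff of Bottom: (1/2)·5 + (1/2)·7 = 6.
The largest is 8, so Player 1's best response is Top.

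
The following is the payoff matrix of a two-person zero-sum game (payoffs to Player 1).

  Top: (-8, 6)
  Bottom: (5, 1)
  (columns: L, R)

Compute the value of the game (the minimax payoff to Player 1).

Row minima: Top → -8, Bottom → 1; maximin = 1.
Column maxima: L → 5, R → 6; minimax = 5.
1 ≠ 5, so there is no saddle point; optimal play is mixed.
Let Player 1 play Top with probability p. Expected payoff against L: (-8)p + 5(1−p) = −13p + 5; against R: 6p + 1(1−p) = 5p + 1.
Setting these equal: −13p + 5 = 5p + 1 ⇒ −18p = -4 ⇒ p = 2/9, and the value is (-13)·(2/9) + 5 = 19/9.
For Player 2: with q = P(L), equating Top's and Bottom's payoffs gives −14q + 6 = 4q + 1 ⇒ q = 5/18.

19/9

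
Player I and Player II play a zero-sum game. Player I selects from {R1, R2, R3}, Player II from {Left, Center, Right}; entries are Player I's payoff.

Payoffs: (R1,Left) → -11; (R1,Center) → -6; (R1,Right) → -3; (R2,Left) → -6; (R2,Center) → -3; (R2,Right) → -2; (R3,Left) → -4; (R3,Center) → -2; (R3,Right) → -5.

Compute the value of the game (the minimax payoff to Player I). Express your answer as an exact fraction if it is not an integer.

-22/5

Row minima: R1 → -11, R2 → -6, R3 → -5; maximin = -5.
Column maxima: Left → -4, Center → -2, Right → -2; minimax = -4.
-5 ≠ -4, so there is no saddle point; optimal play is mixed.
R1 is strictly dominated by R2, so Player I never plays it.
Center is strictly dominated by Left (it gives Player I strictly more in every row), so Player II never plays it.
On the remaining 2×2 (R2, R3 vs Left, Right):
Let Player I play R2 with probability p. Expected payoff against Left: (-6)p + (-4)(1−p) = −2p − 4; against Right: (-2)p + (-5)(1−p) = 3p − 5.
Setting these equal: −2p − 4 = 3p − 5 ⇒ −5p = -1 ⇒ p = 1/5, and the value is (-2)·(1/5) − 4 = -22/5.
For Player II: with q = P(Left), equating R2's and R3's payoffs gives −4q − 2 = q − 5 ⇒ q = 3/5.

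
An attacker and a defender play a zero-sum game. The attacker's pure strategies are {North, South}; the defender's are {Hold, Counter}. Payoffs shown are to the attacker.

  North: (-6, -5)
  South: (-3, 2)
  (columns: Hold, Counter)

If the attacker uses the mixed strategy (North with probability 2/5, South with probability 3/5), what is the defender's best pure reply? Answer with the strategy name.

Hold

If the defender plays Hold, the attacker's expected payoff is (2/5)·(-6) + (3/5)·(-3) = -21/5.
If the defender plays Counter, the attacker's expected payoff is (2/5)·(-5) + (3/5)·2 = -4/5.
The defender minimizes the attacker's payoff; the smallest is -21/5, so the best response is Hold.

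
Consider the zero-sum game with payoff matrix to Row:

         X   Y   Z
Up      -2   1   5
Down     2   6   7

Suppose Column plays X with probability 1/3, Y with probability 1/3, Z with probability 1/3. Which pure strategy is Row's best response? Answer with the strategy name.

Down

Expected payoff of Up: (1/3)·(-2) + (1/3)·1 + (1/3)·5 = 4/3.
Expected payoff of Down: (1/3)·2 + (1/3)·6 + (1/3)·7 = 5.
The largest is 5, so Row's best response is Down.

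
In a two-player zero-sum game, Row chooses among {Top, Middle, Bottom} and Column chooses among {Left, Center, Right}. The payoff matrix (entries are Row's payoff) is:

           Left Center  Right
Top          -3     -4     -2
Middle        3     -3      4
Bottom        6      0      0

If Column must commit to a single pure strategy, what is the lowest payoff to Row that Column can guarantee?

0

Column maxima: Left → 6, Center → 0, Right → 4.
The smallest of these is 0.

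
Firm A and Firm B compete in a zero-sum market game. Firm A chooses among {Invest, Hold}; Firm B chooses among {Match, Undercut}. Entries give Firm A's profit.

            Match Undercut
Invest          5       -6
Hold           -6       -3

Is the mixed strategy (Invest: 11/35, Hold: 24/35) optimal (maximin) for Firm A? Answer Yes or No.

No

Against Match this mix gives (11/35)·5 + (24/35)·(-6) = -89/35.
Against Undercut this mix gives (11/35)·(-6) + (24/35)·(-3) = -138/35.
Firm B will play Undercut, holding Firm A to -138/35. Shifting weight toward the row that does better against Undercut would raise this floor (the equalizing mix achieves -51/14 against both Undercut and Match), so the proposed strategy is not optimal.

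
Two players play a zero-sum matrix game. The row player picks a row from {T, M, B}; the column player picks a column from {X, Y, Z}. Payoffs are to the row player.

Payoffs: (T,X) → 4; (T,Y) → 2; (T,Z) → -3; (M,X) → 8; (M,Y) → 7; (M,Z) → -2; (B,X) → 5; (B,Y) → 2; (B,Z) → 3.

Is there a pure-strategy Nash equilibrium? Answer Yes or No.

Row minima: T → -3, M → -2, B → 2; maximin = 2.
Column maxima: X → 8, Y → 7, Z → 3; minimax = 3.
2 ≠ 3, so no pure-strategy equilibrium exists.

No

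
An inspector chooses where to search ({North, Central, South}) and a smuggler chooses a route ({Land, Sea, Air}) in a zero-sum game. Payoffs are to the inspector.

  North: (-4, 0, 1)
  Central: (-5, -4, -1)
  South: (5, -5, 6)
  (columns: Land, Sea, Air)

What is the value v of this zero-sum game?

-10/7

Row minima: North → -4, Central → -5, South → -5; maximin = -4.
Column maxima: Land → 5, Sea → 0, Air → 6; minimax = 0.
-4 ≠ 0, so there is no saddle point; optimal play is mixed.
Central is strictly dominated by North, so the inspector never plays it.
Air is strictly dominated by Land (it gives the inspector strictly more in every row), so the smuggler never plays it.
On the remaining 2×2 (North, South vs Land, Sea):
Let the inspector play North with probability p. Expected payoff against Land: (-4)p + 5(1−p) = −9p + 5; against Sea: 0p + (-5)(1−p) = 5p − 5.
Setting these equal: −9p + 5 = 5p − 5 ⇒ −14p = -10 ⇒ p = 5/7, and the value is (-9)·(5/7) + 5 = -10/7.
For the smuggler: with q = P(Land), equating North's and South's payoffs gives −4q = 10q − 5 ⇒ q = 5/14.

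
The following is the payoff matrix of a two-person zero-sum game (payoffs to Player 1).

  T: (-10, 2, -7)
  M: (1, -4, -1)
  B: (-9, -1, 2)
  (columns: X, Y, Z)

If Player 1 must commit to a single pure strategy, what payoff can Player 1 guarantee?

-4

Row minima: T → -10, M → -4, B → -9.
The best of these is -4.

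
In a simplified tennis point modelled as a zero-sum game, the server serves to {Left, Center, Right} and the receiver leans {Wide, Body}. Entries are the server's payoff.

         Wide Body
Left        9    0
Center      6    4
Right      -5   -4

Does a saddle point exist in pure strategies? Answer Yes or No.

Yes

Row minima: Left → 0, Center → 4, Right → -5; maximin = 4.
Column maxima: Wide → 9, Body → 4; minimax = 4.
maximin = minimax = 4, so a saddle point exists.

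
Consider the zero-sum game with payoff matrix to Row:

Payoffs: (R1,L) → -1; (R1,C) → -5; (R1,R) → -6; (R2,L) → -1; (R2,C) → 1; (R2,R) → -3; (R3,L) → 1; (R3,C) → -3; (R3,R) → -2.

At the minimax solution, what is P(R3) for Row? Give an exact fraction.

4/5

Row minima: R1 → -6, R2 → -3, R3 → -3; maximin = -3.
Column maxima: L → 1, C → 1, R → -2; minimax = -2.
-3 ≠ -2, so there is no saddle point; optimal play is mixed.
R1 is strictly dominated by R3, so Row never plays it.
L is strictly dominated by R (it gives Row strictly more in every row), so Column never plays it.
On the remaining 2×2 (R2, R3 vs C, R):
Let Row play R2 with probability p. Expected payoff against C: 1p + (-3)(1−p) = 4p − 3; against R: (-3)p + (-2)(1−p) = −p − 2.
Setting these equal: 4p − 3 = −p − 2 ⇒ 5p = 1 ⇒ p = 1/5, and the value is (4)·(1/5) − 3 = -11/5.
For Column: with q = P(C), equating R2's and R3's payoffs gives 4q − 3 = −q − 2 ⇒ q = 1/5.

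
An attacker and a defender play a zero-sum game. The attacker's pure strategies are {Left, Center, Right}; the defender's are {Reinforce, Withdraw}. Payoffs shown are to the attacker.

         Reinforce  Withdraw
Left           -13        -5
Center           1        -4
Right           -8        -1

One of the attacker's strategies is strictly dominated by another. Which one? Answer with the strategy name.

Center gives a strictly higher payoff than Left against every column: 1 > -13, -4 > -5.
So Left is strictly dominated and the attacker never plays it.

Left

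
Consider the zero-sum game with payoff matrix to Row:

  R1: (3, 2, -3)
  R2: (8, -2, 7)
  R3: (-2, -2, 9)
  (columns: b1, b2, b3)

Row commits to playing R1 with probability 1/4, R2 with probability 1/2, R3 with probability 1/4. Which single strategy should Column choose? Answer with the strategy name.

b2

If Column plays b1, Row's expected payoff is (1/4)·3 + (1/2)·8 + (1/4)·(-2) = 17/4.
If Column plays b2, Row's expected payoff is (1/4)·2 + (1/2)·(-2) + (1/4)·(-2) = -1.
If Column plays b3, Row's expected payoff is (1/4)·(-3) + (1/2)·7 + (1/4)·9 = 5.
Column minimizes Row's payoff; the smallest is -1, so the best response is b2.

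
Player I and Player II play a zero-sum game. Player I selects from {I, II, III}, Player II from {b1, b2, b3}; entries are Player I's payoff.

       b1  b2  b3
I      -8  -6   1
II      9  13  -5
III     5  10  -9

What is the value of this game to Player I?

Row minima: I → -8, II → -5, III → -9; maximin = -5.
Column maxima: b1 → 9, b2 → 13, b3 → 1; minimax = 1.
-5 ≠ 1, so there is no saddle point; optimal play is mixed.
III is strictly dominated by II, so Player I never plays it.
b2 is strictly dominated by b1 (it gives Player I strictly more in every row), so Player II never plays it.
On the remaining 2×2 (I, II vs b1, b3):
Let Player I play I with probability p. Expected payoff against b1: (-8)p + 9(1−p) = −17p + 9; against b3: 1p + (-5)(1−p) = 6p − 5.
Setting these equal: −17p + 9 = 6p − 5 ⇒ −23p = -14 ⇒ p = 14/23, and the value is (-17)·(14/23) + 9 = -31/23.
For Player II: with q = P(b1), equating I's and II's payoffs gives −9q + 1 = 14q − 5 ⇒ q = 6/23.

-31/23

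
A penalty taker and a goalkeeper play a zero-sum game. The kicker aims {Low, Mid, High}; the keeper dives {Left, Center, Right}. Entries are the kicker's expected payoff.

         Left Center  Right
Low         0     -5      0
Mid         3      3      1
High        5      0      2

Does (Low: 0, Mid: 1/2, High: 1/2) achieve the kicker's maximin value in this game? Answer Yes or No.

Yes

Against Left this mix gives (1/2)·3 + (1/2)·5 = 4.
Against Center this mix gives (1/2)·3 + (1/2)·0 = 3/2.
Against Right this mix gives (1/2)·1 + (1/2)·2 = 3/2.
All of the keeper's active replies (Center, Right) yield 3/2, and no column does worse for the kicker. The mix makes the keeper indifferent and guarantees 3/2, so it is optimal.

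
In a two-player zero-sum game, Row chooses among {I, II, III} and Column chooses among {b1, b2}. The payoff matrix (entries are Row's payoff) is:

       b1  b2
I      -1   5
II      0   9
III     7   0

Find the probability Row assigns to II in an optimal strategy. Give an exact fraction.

7/16

Row minima: I → -1, II → 0, III → 0; maximin = 0.
Column maxima: b1 → 7, b2 → 9; minimax = 7.
0 ≠ 7, so there is no saddle point; optimal play is mixed.
I is strictly dominated by II, so Row never plays it.
On the remaining 2×2 (II, III vs b1, b2):
Let Row play II with probability p. Expected payoff against b1: 0p + 7(1−p) = −7p + 7; against b2: 9p + 0(1−p) = 9p.
Setting these equal: −7p + 7 = 9p ⇒ −16p = -7 ⇒ p = 7/16, and the value is (-7)·(7/16) + 7 = 63/16.
For Column: with q = P(b1), equating II's and III's payoffs gives −9q + 9 = 7q ⇒ q = 9/16.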